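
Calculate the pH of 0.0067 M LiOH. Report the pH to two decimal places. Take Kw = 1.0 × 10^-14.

pH = 11.83

LiOH is a strong base; [OH-] = 0.0067 M.
pOH = -log(0.0067) = 2.17
pH = 14.00 - 2.17 = 11.83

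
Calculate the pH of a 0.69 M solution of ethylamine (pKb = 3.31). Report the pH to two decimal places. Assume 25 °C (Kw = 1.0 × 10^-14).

pH = 12.26

C2H5NH2 + H2O ⇌ C2H5NH3+ + OH-
Kb = 10^(−3.31) = 4.90 × 10^-4
Let x = [OH-] at equilibrium. Kb = x²/(0.69 − x).
Assume x ≪ 0.69: x ≈ √(4.90 × 10^-4 × 0.69) = 1.84 × 10^-2 M
(x/C₀ = 2.7% < 5%, so the approximation holds.)
pOH = −log(1.84 × 10^-2) = 1.74; pH = 14.00 − 1.74 = 12.26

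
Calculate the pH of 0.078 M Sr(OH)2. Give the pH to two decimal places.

pH = 13.19

Sr(OH)2 is a strong base (each formula unit releases 2 OH-); [OH-] = 0.156 M.
pOH = -log(0.156) = 0.81
pH = 14.00 - 0.81 = 13.19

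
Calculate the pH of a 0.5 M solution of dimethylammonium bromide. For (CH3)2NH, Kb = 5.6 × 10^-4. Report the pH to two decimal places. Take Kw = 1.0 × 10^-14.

(CH3)2NH2+ is the conjugate acid of the weak base (CH3)2NH.
Ka = Kw/Kb = 1.0×10^-14 / 5.6 × 10^-4 = 1.79 × 10^-11
Let x = [H+] at equilibrium. Ka = x²/(0.5 − x).
Neglecting x in the denominator: x = √(1.79 × 10^-11 × 0.5) = 2.99 × 10^-6 M
Check: 0.0006% ionized — well under 5%, approximation valid.
pH = −log[H+] = −log(2.99 × 10^-6) = 5.52

pH = 5.52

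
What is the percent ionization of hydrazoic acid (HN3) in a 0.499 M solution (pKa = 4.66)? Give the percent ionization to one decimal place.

0.7%

HN3 ⇌ N3- + H+; let x = [H+] at equilibrium.
Ka = 10^(−4.66) = 2.19 × 10^-5
x ≈ √(Ka·C₀) = √(2.19 × 10^-5 × 0.499) = 3.31 × 10^-3 M
% ionization = x/C₀ × 100% = 3.31 × 10^-3/0.499 × 100% = 0.7%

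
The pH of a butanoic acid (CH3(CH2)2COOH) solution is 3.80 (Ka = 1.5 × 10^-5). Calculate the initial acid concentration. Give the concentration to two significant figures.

C₀ = 1.8 × 10^-3 M

[H+] = 10^(-3.80) = 1.58 × 10^-4 M = x
Ka = x²/(C₀ − x) ⇒ C₀ = x + x²/Ka
C₀ = 1.58 × 10^-4 + (1.58 × 10^-4)²/(1.5 × 10^-5) = 1.82 × 10^-3 M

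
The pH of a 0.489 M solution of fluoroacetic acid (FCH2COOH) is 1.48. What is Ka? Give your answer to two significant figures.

[H+] = 10^(-1.48) = 3.31 × 10^-2 M
At equilibrium [HA] = 0.489 − 3.31 × 10^-2 = 4.56 × 10^-1 M
Ka = [H+][A-]/[HA] = (3.31 × 10^-2)² / 4.56 × 10^-1 = 2.4 × 10^-3

Ka = 2.4 × 10^-3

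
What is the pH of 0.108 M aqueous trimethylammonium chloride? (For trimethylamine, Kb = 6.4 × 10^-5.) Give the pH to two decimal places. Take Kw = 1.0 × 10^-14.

pH = 5.39

(CH3)3NH+ is the conjugate acid of the weak base (CH3)3N.
Ka = Kw/Kb = 1.0×10^-14 / 6.4 × 10^-5 = 1.56 × 10^-10
From the ICE table, Ka = x²/(0.108 − x) = 1.56 × 10^-10.
Neglecting x in the denominator: x = √(1.56 × 10^-10 × 0.108) = 4.10 × 10^-6 M
pH = −log(4.10 × 10^-6) = 5.39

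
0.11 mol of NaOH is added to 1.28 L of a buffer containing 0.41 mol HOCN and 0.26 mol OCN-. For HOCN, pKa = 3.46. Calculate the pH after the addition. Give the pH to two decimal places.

pH = 3.55

After neutralization: n(HOCN) = 0.3 mol, n(OCN-) = 0.37 mol.
pH = pKa + log([A⁻]/[HA]) = 3.46 + log(0.37/0.3) = 3.46 +0.091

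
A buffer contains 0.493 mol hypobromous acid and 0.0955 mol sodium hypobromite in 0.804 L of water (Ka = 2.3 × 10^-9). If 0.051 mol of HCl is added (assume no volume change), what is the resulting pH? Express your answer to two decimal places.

After neutralization: n(HOBr) = 0.544 mol, n(OBr-) = 0.0445 mol.
pKa = −log(2.3 × 10^-9) = 8.638
pH = pKa + log(n_OBr-/n_HOBr) = 8.638 + log(0.0445/0.544) = 8.638 + (-1.087)

pH = 7.55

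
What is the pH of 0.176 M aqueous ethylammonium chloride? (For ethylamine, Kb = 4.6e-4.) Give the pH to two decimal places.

pH = 5.71

C2H5NH3+ is the conjugate acid of the weak base C2H5NH2.
Ka = Kw/Kb = 1.0×10^-14 / 4.6 × 10^-4 = 2.17 × 10^-11
Ka = x²/(0.176 − x) = 2.17 × 10^-11
Neglecting x in the denominator: x = √(2.17 × 10^-11 × 0.176) = 1.95 × 10^-6 M
(x/C₀ = 0.0011% < 5%, so the approximation holds.)
pH = −log(1.95 × 10^-6) = 5.71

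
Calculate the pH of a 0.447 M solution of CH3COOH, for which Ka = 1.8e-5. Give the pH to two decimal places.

CH3COOH ⇌ CH3COO- + H+
Ka = [H+]²/(0.447 − [H+]) = 1.8 × 10^-5
Since Ka ≪ C₀, [H+] ≈ √(Ka·C₀) = 2.84 × 10^-3 M.
pH = −log[H+] = −log(2.84 × 10^-3) = 2.55

pH = 2.55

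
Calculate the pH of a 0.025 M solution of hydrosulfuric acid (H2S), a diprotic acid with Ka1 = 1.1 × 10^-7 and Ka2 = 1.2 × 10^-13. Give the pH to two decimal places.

pH = 4.28

Since Ka1 ≫ Ka2, the first ionization dominates [H+].
Ka1 = x²/(0.025 − x) = 1.1 × 10^-7
x ≈ √(1.1 × 10^-7 × 0.025) = 5.24 × 10^-5 M
pH = −log(5.24 × 10^-5) = 4.28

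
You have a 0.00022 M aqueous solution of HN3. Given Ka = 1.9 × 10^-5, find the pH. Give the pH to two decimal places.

pH = 4.25

HN3 ⇌ N3- + H+
From the ICE table, Ka = [H+]²/(0.00022 − [H+]) = 1.9 × 10^-5.
[H+] is not negligible relative to C₀; solve [H+]² + 1.9e-05·[H+] − 4.18e-09 = 0.
[H+] = [−1.9e-05 + √(1.9e-05² + 1.67e-08)]/2 = 5.58 × 10^-5 M
pH = −log(5.58 × 10^-5) = 4.25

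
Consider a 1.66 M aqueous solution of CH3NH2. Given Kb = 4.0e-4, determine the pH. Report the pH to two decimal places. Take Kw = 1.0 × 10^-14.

CH3NH2 + H2O ⇌ CH3NH3+ + OH-
From the ICE table, Kb = [OH-]²/(1.66 − [OH-]) = 4.0 × 10^-4.
Neglecting [OH-] in the denominator: [OH-] = √(4.0 × 10^-4 × 1.66) = 2.58 × 10^-2 M
Check: 1.6% ionized — well under 5%, approximation valid.
pOH = −log(2.58 × 10^-2) = 1.59; pH = 14.00 − 1.59 = 12.41

pH = 12.41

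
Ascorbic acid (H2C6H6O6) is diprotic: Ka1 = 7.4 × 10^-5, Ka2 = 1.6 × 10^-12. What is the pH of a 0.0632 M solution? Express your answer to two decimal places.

Ka1 ≫ Ka2, so treat the first dissociation as the only significant source of H+.
Ka1 = x²/(0.0632 − x) = 7.4 × 10^-5
x ≈ √(7.4 × 10^-5 × 0.0632) = 2.16 × 10^-3 M
pH = −log(2.16 × 10^-3) = 2.67

pH = 2.67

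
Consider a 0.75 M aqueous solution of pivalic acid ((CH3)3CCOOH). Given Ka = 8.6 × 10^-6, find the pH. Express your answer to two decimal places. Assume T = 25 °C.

pH = 2.60

(CH3)3CCOOH ⇌ (CH3)3CCOO- + H+
From the ICE table, Ka = x²/(0.75 − x) = 8.6 × 10^-6.
Since Ka ≪ C₀, x ≈ √(Ka·C₀) = 2.54 × 10^-3 M.
(x/C₀ = 0.34% < 5%, so the approximation holds.)
pH = −log(2.54 × 10^-3) = 2.60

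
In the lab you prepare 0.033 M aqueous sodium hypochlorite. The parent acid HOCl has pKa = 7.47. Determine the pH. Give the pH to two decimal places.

OCl- is the conjugate base of the weak acid HOCl.
Ka = 10^(−7.47) = 3.39 × 10^-8
Kb = Kw/Ka = 1.0×10^-14 / 3.39 × 10^-8 = 2.95 × 10^-7
From the ICE table, Kb = x²/(0.033 − x) = 2.95 × 10^-7.
Assume x ≪ 0.033: x ≈ √(2.95 × 10^-7 × 0.033) = 9.87 × 10^-5 M
pOH = 4.01, so pH = 14.00 − pOH = 9.99

pH = 9.99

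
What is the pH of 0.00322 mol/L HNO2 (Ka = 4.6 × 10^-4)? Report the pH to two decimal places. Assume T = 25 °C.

HNO2 ⇌ NO2- + H+
From the ICE table, Ka = x²/(0.00322 − x) = 4.6 × 10^-4.
The 5% rule fails; solving x² + Ka·x − Ka·C₀ = 0 exactly:
x = [−0.00046 + √(0.00046² + 5.92e-06)]/2 = 1.01 × 10^-3 M
pH = −log(1.01 × 10^-3) = 3.00

pH = 3.00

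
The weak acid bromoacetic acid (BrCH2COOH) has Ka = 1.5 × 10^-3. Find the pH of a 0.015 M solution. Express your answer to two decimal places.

BrCH2COOH ⇌ BrCH2COO- + H+
Ka = [H+]²/(0.015 − [H+]) = 1.5 × 10^-3
[H+] is not negligible relative to C₀; solve [H+]² + 0.0015·[H+] − 2.25e-05 = 0.
[H+] = (−Ka + √(Ka² + 4·Ka·C₀))/2 = 4.05 × 10^-3 M
pH = −log(4.05 × 10^-3) = 2.39

pH = 2.39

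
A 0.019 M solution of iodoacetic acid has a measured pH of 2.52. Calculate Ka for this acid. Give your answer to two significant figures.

Ka = 5.7 × 10^-4

[H+] = 10^(-2.52) = 3.02 × 10^-3 M
At equilibrium [HA] = 0.019 − 3.02 × 10^-3 = 1.60 × 10^-2 M
Ka = [H+][A-]/[HA] = (3.02 × 10^-3)² / 1.60 × 10^-2 = 5.7 × 10^-4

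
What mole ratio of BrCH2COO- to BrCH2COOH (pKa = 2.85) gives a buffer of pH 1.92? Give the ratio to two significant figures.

ratio = 0.12

pH = pKa + log(r) ⇒ log(r) = 1.92 − 2.85 = -0.93
r = [BrCH2COO-]/[BrCH2COOH] = 10^(-0.93) = 0.117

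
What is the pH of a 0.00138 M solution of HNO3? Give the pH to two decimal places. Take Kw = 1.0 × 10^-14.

HNO3 is a strong acid and dissociates completely, so [H+] = 0.00138 M.
pH = -log(0.00138) = 2.86

pH = 2.86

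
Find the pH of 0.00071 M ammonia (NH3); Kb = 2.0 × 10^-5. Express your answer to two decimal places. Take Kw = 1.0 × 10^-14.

NH3 + H2O ⇌ NH4+ + OH-
Kb = [OH-]²/(0.00071 − [OH-]) = 2.0 × 10^-5
Here C₀/Kb ≈ 35.5, so the small-[OH-] approximation fails. Use the quadratic:
[OH-] = (−Kb + √(Kb² + 4·Kb·C₀))/2 = 1.10 × 10^-4 M
pOH = −log(1.10 × 10^-4) = 3.96; pH = 14.00 − 3.96 = 10.04

pH = 10.04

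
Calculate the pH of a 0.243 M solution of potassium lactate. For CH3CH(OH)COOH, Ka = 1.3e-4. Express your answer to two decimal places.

CH3CH(OH)COO- is the conjugate base of the weak acid CH3CH(OH)COOH.
Kb = Kw/Ka = 1.0×10^-14 / 1.3 × 10^-4 = 7.69 × 10^-11
Kb = x²/(0.243 − x) = 7.69 × 10^-11
Assume x ≪ 0.243: x ≈ √(7.69 × 10^-11 × 0.243) = 4.32 × 10^-6 M
(x/C₀ = 0.0018% < 5%, so the approximation holds.)
pOH = 5.36, so pH = 14.00 − pOH = 8.64

pH = 8.64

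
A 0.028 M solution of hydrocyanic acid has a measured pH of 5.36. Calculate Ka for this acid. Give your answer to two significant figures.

Ka = 6.8 × 10^-10

[H+] = 10^(-5.36) = 4.37 × 10^-6 M
At equilibrium [HA] = 0.028 − 4.37 × 10^-6 = 2.80 × 10^-2 M
Ka = [H+][A-]/[HA] = (4.37 × 10^-6)² / 2.80 × 10^-2 = 6.8 × 10^-10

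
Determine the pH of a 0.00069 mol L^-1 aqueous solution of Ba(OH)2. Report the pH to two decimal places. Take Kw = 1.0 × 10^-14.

Ba(OH)2 is a strong base (each formula unit releases 2 OH-); [OH-] = 0.00138 M.
pOH = -log(0.00138) = 2.86
pH = 14.00 - 2.86 = 11.14

pH = 11.14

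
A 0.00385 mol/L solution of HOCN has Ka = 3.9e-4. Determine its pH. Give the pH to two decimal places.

pH = 2.98

HOCN ⇌ OCN- + H+
From the ICE table, Ka = x²/(0.00385 − x) = 3.9 × 10^-4.
x is not negligible relative to C₀; solve x² + 0.00039·x − 1.5e-06 = 0.
x = [−0.00039 + √(0.00039² + 6.01e-06)]/2 = 1.05 × 10^-3 M
pH = −log[H+] = −log(1.05 × 10^-3) = 2.98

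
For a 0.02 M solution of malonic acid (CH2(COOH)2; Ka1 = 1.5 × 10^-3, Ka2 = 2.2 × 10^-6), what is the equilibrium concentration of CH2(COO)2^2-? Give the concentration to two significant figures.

2.2 × 10^-6 M

First ionization gives [H+] ≈ [CH2(COOH)COO-] = 4.78 × 10^-3 M.
Second step: Ka2 = [H+][CH2(COO)2^2-]/[CH2(COOH)COO-] ≈ [CH2(COO)2^2-] (since [H+] ≈ [CH2(COOH)COO-]).
So [CH2(COO)2^2-] ≈ Ka2.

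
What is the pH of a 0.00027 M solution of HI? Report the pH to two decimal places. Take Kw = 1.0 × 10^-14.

pH = 3.57

HI is a strong acid and dissociates completely, so [H+] = 0.00027 M.
pH = -log(0.00027) = 3.57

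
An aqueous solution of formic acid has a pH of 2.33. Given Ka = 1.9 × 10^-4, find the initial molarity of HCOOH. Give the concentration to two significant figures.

[H+] = 10^(-2.33) = 4.68 × 10^-3 M = x
Ka = x²/(C₀ − x) ⇒ C₀ = x + x²/Ka
C₀ = 4.68 × 10^-3 + (4.68 × 10^-3)²/(1.9 × 10^-4) = 1.20 × 10^-1 M

C₀ = 1.2 × 10^-1 M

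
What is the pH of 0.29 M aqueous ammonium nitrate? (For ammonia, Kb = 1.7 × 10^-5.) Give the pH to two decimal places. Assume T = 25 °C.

NH4+ is the conjugate acid of the weak base NH3.
Ka = Kw/Kb = 1.0×10^-14 / 1.7 × 10^-5 = 5.88 × 10^-10
Ka = [H+]²/(0.29 − [H+]) = 5.88 × 10^-10
Assume [H+] ≪ 0.29: [H+] ≈ √(5.88 × 10^-10 × 0.29) = 1.31 × 10^-5 M
([H+]/C₀ = 0.0045% < 5%, so the approximation holds.)
pH = −log(1.31 × 10^-5) = 4.88

pH = 4.88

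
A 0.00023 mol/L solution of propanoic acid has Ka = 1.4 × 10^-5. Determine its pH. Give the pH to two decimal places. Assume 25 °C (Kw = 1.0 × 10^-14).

CH3CH2COOH ⇌ CH3CH2COO- + H+
Ka = [H+]²/(0.00023 − [H+]) = 1.4 × 10^-5
Here C₀/Ka ≈ 16.4, so the small-[H+] approximation fails. Use the quadratic:
[H+] = (−Ka + √(Ka² + 4·Ka·C₀))/2 = 5.02 × 10^-5 M
pH = −log(5.02 × 10^-5) = 4.30

pH = 4.30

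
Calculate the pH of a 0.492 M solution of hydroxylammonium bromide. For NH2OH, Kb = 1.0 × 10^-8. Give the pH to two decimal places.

NH3OH+ is the conjugate acid of the weak base NH2OH.
Ka = Kw/Kb = 1.0×10^-14 / 1.0 × 10^-8 = 1.00 × 10^-6
From the ICE table, Ka = [H+]²/(0.492 − [H+]) = 1.00 × 10^-6.
Since Ka ≪ C₀, [H+] ≈ √(Ka·C₀) = 7.01 × 10^-4 M.
pH = −log(7.01 × 10^-4) = 3.15

pH = 3.15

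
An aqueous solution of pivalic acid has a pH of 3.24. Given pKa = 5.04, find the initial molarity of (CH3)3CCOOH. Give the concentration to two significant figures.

C₀ = 3.7 × 10^-2 M

[H+] = 10^(-3.24) = 5.75 × 10^-4 M = x
Ka = 10^(−5.04) = 9.12 × 10^-6
Ka = x²/(C₀ − x) ⇒ C₀ = x + x²/Ka
C₀ = 5.75 × 10^-4 + (5.75 × 10^-4)²/(9.12 × 10^-6) = 3.68 × 10^-2 M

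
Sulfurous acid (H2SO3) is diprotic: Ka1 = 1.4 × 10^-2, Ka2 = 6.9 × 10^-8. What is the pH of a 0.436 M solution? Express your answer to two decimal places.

Since Ka1 ≫ Ka2, the first ionization dominates [H+].
Ka1 = x²/(0.436 − x) = 1.4 × 10^-2
Solving the quadratic: x = (−Ka1 + √(Ka1² + 4·Ka1·C₀))/2 = 7.14 × 10^-2 M
pH = −log(7.14 × 10^-2) = 1.15

pH = 1.15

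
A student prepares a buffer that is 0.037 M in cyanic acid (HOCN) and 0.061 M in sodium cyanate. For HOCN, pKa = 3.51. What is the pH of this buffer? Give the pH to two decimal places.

Henderson–Hasselbalch: pH = pKa + log([OCN-]/[HOCN]) = 3.51 + log(0.061/0.037)
pH = 3.51 + (+0.217) = 3.73

pH = 3.73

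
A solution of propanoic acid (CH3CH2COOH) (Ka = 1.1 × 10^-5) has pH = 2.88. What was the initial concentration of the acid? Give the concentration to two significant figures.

[H+] = 10^(-2.88) = 1.32 × 10^-3 M = x
Ka = x²/(C₀ − x) ⇒ C₀ = x + x²/Ka
C₀ = 1.32 × 10^-3 + (1.32 × 10^-3)²/(1.1 × 10^-5) = 1.60 × 10^-1 M

C₀ = 1.6 × 10^-1 M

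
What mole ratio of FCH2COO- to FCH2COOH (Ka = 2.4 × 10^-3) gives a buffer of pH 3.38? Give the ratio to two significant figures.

pKa = -log(2.4 × 10^-3) = 2.620
pH = pKa + log(r) ⇒ log(r) = 3.38 − 2.620 = +0.760
r = [FCH2COO-]/[FCH2COOH] = 10^(+0.760) = 5.75

ratio = 5.8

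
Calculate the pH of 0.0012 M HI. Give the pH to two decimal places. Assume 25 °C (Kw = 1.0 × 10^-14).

pH = 2.92

HI is a strong acid and dissociates completely, so [H+] = 0.0012 M.
pH = -log(0.0012) = 2.92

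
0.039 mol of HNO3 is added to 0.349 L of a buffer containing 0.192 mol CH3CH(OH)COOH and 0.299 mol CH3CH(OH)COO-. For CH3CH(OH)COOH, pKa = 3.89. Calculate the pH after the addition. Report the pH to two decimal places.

pH = 3.94

Added H+ converts CH3CH(OH)COO- to CH3CH(OH)COOH: CH3CH(OH)COOH → 0.231 mol, CH3CH(OH)COO- → 0.26 mol.
Henderson–Hasselbalch with mole ratio 0.26/0.231: pH = 3.89 + (+0.051)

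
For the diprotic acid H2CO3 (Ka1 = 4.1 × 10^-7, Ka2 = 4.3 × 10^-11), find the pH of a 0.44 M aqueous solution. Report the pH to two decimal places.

Ka1 ≫ Ka2, so treat the first dissociation as the only significant source of H+.
Ka1 = x²/(0.44 − x) = 4.1 × 10^-7
x ≈ √(4.1 × 10^-7 × 0.44) = 4.25 × 10^-4 M
pH = −log(4.25 × 10^-4) = 3.37

pH = 3.37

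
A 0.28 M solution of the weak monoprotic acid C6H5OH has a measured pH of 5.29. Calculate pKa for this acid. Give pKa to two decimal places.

pKa = 10.03

[H+] = 10^(-5.29) = 5.13 × 10^-6 M
At equilibrium [HA] = 0.28 − 5.13 × 10^-6 = 2.80 × 10^-1 M
Ka = [H+][A-]/[HA] = (5.13 × 10^-6)² / 2.80 × 10^-1 = 9.40 × 10^-11
pKa = -log(9.40 × 10^-11) = 10.03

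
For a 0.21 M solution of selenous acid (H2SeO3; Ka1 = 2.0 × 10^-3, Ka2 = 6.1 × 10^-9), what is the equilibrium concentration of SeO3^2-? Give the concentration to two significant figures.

6.1 × 10^-9 M

First ionization gives [H+] ≈ [HSeO3-] = 1.95 × 10^-2 M.
Second step: Ka2 = [H+][SeO3^2-]/[HSeO3-] ≈ [SeO3^2-] (since [H+] ≈ [HSeO3-]).
So [SeO3^2-] ≈ Ka2.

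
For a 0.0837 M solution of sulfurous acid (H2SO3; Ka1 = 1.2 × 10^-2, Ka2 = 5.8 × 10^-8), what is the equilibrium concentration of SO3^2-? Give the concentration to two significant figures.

First ionization gives [H+] ≈ [HSO3-] = 2.63 × 10^-2 M.
Second step: Ka2 = [H+][SO3^2-]/[HSO3-] ≈ [SO3^2-] (since [H+] ≈ [HSO3-]).
So [SO3^2-] ≈ Ka2.

5.8 × 10^-8 M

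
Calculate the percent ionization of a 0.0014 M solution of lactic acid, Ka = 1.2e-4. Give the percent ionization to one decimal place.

CH3CH(OH)COOH ⇌ CH3CH(OH)COO- + H+; let x = [H+] at equilibrium.
Solve x² + 0.00012x − 1.68e-07 = 0 → x = 3.54 × 10^-4 M
% ionization = x/C₀ × 100% = 3.54 × 10^-4/0.0014 × 100% = 25.3%

25.3%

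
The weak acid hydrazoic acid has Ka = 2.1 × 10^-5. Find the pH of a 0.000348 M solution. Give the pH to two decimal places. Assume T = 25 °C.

HN3 ⇌ N3- + H+
From the ICE table, Ka = x²/(0.000348 − x) = 2.1 × 10^-5.
x is not negligible relative to C₀; solve x² + 2.1e-05·x − 7.31e-09 = 0.
x = (−Ka + √(Ka² + 4·Ka·C₀))/2 = 7.56 × 10^-5 M
pH = −log[H+] = −log(7.56 × 10^-5) = 4.12

pH = 4.12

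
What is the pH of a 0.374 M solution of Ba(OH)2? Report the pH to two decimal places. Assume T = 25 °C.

pH = 13.87

Ba(OH)2 is a strong base (each formula unit releases 2 OH-); [OH-] = 0.748 M.
pOH = -log(0.748) = 0.13
pH = 14.00 - 0.13 = 13.87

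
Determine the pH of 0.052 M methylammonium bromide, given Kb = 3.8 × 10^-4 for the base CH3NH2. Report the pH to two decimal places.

CH3NH3+ is the conjugate acid of the weak base CH3NH2.
Ka = Kw/Kb = 1.0×10^-14 / 3.8 × 10^-4 = 2.63 × 10^-11
Ka = [H+]²/(0.052 − [H+]) = 2.63 × 10^-11
Since Ka ≪ C₀, [H+] ≈ √(Ka·C₀) = 1.17 × 10^-6 M.
([H+]/C₀ = 0.0022% < 5%, so the approximation holds.)
pH = −log[H+] = −log(1.17 × 10^-6) = 5.93

pH = 5.93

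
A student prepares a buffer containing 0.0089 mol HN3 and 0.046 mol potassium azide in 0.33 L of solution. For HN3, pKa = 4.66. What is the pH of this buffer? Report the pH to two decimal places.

Henderson–Hasselbalch: pH = pKa + log([N3-]/[HN3]) = 4.66 + log(0.046/0.0089)
pH = 4.66 + (+0.713) = 5.37

pH = 5.37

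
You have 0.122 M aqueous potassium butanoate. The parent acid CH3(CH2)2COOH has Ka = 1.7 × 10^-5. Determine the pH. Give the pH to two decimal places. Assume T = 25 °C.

CH3(CH2)2COO- is the conjugate base of the weak acid CH3(CH2)2COOH.
Kb = Kw/Ka = 1.0×10^-14 / 1.7 × 10^-5 = 5.88 × 10^-10
From the ICE table, Kb = x²/(0.122 − x) = 5.88 × 10^-10.
Neglecting x in the denominator: x = √(5.88 × 10^-10 × 0.122) = 8.47 × 10^-6 M
pOH = 5.07, so pH = 14.00 − pOH = 8.93

pH = 8.93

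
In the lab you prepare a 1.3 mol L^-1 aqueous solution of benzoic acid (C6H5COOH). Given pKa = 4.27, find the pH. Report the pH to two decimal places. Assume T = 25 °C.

pH = 2.08

C6H5COOH ⇌ C6H5COO- + H+
Ka = 10^(−4.27) = 5.37 × 10^-5
Ka = x²/(1.3 − x) = 5.37 × 10^-5
Since Ka ≪ C₀, x ≈ √(Ka·C₀) = 8.36 × 10^-3 M.
(x/C₀ = 0.64% < 5%, so the approximation holds.)
pH = −log[H+] = −log(8.36 × 10^-3) = 2.08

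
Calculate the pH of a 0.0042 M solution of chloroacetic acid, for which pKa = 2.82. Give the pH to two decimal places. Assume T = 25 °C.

ClCH2COOH ⇌ ClCH2COO- + H+
Ka = 10^(−2.82) = 1.51 × 10^-3
From the ICE table, Ka = x²/(0.0042 − x) = 1.51 × 10^-3.
The 5% rule fails; solving x² + Ka·x − Ka·C₀ = 0 exactly:
x = [−0.00151 + √(0.00151² + 2.54e-05)]/2 = 1.87 × 10^-3 M
pH = −log[H+] = −log(1.87 × 10^-3) = 2.73

pH = 2.73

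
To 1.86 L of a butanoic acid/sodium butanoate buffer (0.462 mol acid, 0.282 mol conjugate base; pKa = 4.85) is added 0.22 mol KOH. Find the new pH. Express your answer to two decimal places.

pH = 5.17

OH- converts CH3(CH2)2COOH to CH3(CH2)2COO-: CH3(CH2)2COOH → 0.242 mol, CH3(CH2)2COO- → 0.502 mol.
Henderson–Hasselbalch with mole ratio 0.502/0.242: pH = 4.85 + (+0.317)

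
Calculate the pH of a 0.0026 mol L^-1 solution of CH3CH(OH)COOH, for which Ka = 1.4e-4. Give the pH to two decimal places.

CH3CH(OH)COOH ⇌ CH3CH(OH)COO- + H+
Ka = x²/(0.0026 − x) = 1.4 × 10^-4
The 5% rule fails; solving x² + Ka·x − Ka·C₀ = 0 exactly:
x = (−Ka + √(Ka² + 4·Ka·C₀))/2 = 5.37 × 10^-4 M
pH = −log[H+] = −log(5.37 × 10^-4) = 3.27

pH = 3.27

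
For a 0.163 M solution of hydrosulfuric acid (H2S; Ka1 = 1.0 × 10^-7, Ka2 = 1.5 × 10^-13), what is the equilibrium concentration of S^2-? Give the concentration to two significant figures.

First ionization gives [H+] ≈ [HS-] = 1.28 × 10^-4 M.
Second step: Ka2 = [H+][S^2-]/[HS-] ≈ [S^2-] (since [H+] ≈ [HS-]).
So [S^2-] ≈ Ka2.

1.5 × 10^-13 M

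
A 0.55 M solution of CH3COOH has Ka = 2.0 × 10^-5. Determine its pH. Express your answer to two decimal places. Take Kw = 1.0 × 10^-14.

CH3COOH ⇌ CH3COO- + H+
From the ICE table, Ka = [H+]²/(0.55 − [H+]) = 2.0 × 10^-5.
Neglecting [H+] in the denominator: [H+] = √(2.0 × 10^-5 × 0.55) = 3.32 × 10^-3 M
pH = −log[H+] = −log(3.32 × 10^-3) = 2.48

pH = 2.48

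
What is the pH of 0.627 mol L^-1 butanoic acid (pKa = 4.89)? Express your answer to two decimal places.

pH = 2.55

CH3(CH2)2COOH ⇌ CH3(CH2)2COO- + H+
Ka = 10^(−4.89) = 1.29 × 10^-5
Ka = x²/(0.627 − x) = 1.29 × 10^-5
Since Ka ≪ C₀, x ≈ √(Ka·C₀) = 2.84 × 10^-3 M.
Check: 0.45% ionized — well under 5%, approximation valid.
pH = −log(2.84 × 10^-3) = 2.55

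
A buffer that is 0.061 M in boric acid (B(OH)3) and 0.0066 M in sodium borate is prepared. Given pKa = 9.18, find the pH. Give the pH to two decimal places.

pH = 8.21

Using pH = pKa + log([base]/[acid]) with [base]/[acid] = 0.0066/0.061:
pH = 9.18 + (-0.966) = 8.21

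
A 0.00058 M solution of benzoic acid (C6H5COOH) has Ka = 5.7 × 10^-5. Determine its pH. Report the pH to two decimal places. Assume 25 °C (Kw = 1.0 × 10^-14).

pH = 3.81

C6H5COOH ⇌ C6H5COO- + H+
Let x = [H+] at equilibrium. Ka = x²/(0.00058 − x).
x is not negligible relative to C₀; solve x² + 5.7e-05·x − 3.31e-08 = 0.
x = [−5.7e-05 + √(5.7e-05² + 1.32e-07)]/2 = 1.56 × 10^-4 M
pH = −log[H+] = −log(1.56 × 10^-4) = 3.81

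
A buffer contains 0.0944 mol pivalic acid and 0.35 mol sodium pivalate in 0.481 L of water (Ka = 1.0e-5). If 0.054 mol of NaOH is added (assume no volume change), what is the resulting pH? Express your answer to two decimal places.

pH = 6.00

After neutralization: n((CH3)3CCOOH) = 0.0404 mol, n((CH3)3CCOO-) = 0.404 mol.
pKa = −log(1.0 × 10^-5) = 5.000
pH = pKa + log(n_(CH3)3CCOO-/n_(CH3)3CCOOH) = 5.000 + log(0.404/0.0404) = 5.000 + (+1.000)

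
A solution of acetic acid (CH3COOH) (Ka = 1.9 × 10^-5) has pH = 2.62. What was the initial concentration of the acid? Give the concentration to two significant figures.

[H+] = 10^(-2.62) = 2.40 × 10^-3 M = x
Ka = x²/(C₀ − x) ⇒ C₀ = x + x²/Ka
C₀ = 2.40 × 10^-3 + (2.40 × 10^-3)²/(1.9 × 10^-5) = 3.06 × 10^-1 M

C₀ = 3.1 × 10^-1 M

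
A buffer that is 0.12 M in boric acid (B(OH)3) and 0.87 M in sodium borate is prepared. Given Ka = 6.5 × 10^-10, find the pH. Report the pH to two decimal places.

pH = 10.05

pKa = −log(6.5 × 10^-10) = 9.187
pH = pKa + log([A⁻]/[HA]) = 9.187 + log(0.87/0.12)
pH = 9.187 + (+0.860) = 10.05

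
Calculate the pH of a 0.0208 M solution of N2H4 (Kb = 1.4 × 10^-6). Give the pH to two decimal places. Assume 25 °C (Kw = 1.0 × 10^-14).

pH = 10.23

N2H4 + H2O ⇌ N2H5+ + OH-
Kb = [OH-]²/(0.0208 − [OH-]) = 1.4 × 10^-6
Since Kb ≪ C₀, [OH-] ≈ √(Kb·C₀) = 1.71 × 10^-4 M.
Check: 0.82% ionized — well under 5%, approximation valid.
pOH = −log(1.71 × 10^-4) = 3.77; pH = 14.00 − 3.77 = 10.23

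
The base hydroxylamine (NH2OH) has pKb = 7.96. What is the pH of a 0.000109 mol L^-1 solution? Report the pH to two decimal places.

pH = 8.04

NH2OH + H2O ⇌ NH3OH+ + OH-
Kb = 10^(−7.96) = 1.10 × 10^-8
From the ICE table, Kb = x²/(0.000109 − x) = 1.10 × 10^-8.
Assume x ≪ 0.000109: x ≈ √(1.10 × 10^-8 × 0.000109) = 1.09 × 10^-6 M
Check: 1% ionized — well under 5%, approximation valid.
pOH = −log(1.09 × 10^-6) = 5.96; pH = 14.00 − 5.96 = 8.04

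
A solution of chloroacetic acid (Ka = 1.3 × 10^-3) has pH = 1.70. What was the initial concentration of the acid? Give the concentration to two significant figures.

[H+] = 10^(-1.70) = 2.00 × 10^-2 M = x
Ka = x²/(C₀ − x) ⇒ C₀ = x + x²/Ka
C₀ = 2.00 × 10^-2 + (2.00 × 10^-2)²/(1.3 × 10^-3) = 3.28 × 10^-1 M

C₀ = 3.3 × 10^-1 M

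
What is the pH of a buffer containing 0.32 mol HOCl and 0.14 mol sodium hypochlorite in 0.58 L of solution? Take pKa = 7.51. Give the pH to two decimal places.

pH = pKa + log([A⁻]/[HA]) = 7.51 + log(0.14/0.32)
pH = 7.51 + (-0.359) = 7.15

pH = 7.15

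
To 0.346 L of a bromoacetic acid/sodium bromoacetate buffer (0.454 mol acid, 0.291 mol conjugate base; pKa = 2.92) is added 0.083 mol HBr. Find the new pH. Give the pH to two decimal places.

pH = 2.51

Added H+ converts BrCH2COO- to BrCH2COOH: BrCH2COOH → 0.537 mol, BrCH2COO- → 0.208 mol.
Henderson–Hasselbalch with mole ratio 0.208/0.537: pH = 2.92 + (-0.412)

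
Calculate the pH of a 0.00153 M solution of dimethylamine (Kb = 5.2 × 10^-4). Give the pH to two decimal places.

(CH3)2NH + H2O ⇌ (CH3)2NH2+ + OH-
Kb = x²/(0.00153 − x) = 5.2 × 10^-4
x is not negligible relative to C₀; solve x² + 0.00052·x − 7.96e-07 = 0.
x = (−Kb + √(Kb² + 4·Kb·C₀))/2 = 6.69 × 10^-4 M
pOH = −log(6.69 × 10^-4) = 3.17; pH = 14.00 − 3.17 = 10.83

pH = 10.83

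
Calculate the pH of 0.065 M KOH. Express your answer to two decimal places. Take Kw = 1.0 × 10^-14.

KOH is a strong base; [OH-] = 0.065 M.
pOH = -log(0.065) = 1.19
pH = 14.00 - 1.19 = 12.81

pH = 12.81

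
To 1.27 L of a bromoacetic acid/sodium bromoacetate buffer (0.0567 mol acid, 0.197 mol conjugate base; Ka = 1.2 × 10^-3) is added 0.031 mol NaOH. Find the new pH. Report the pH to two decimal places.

After neutralization: n(BrCH2COOH) = 0.0257 mol, n(BrCH2COO-) = 0.228 mol.
pKa = −log(1.2 × 10^-3) = 2.921
pH = pKa + log([A⁻]/[HA]) = 2.921 + log(0.228/0.0257) = 2.921 +0.948

pH = 3.87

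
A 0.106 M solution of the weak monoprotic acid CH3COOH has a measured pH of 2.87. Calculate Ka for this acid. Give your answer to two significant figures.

[H+] = 10^(-2.87) = 1.35 × 10^-3 M
At equilibrium [HA] = 0.106 − 1.35 × 10^-3 = 1.05 × 10^-1 M
Ka = [H+][A-]/[HA] = (1.35 × 10^-3)² / 1.05 × 10^-1 = 1.7 × 10^-5

Ka = 1.7 × 10^-5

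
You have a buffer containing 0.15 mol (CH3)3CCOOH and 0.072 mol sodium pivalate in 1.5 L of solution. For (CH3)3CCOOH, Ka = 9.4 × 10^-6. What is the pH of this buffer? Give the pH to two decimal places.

pKa = −log(9.4 × 10^-6) = 5.027
Using pH = pKa + log([base]/[acid]) with [base]/[acid] = 0.072/0.15:
pH = 5.027 + (-0.319) = 4.71

pH = 4.71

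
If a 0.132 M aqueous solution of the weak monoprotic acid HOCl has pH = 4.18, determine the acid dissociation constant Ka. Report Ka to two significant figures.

[H+] = 10^(-4.18) = 6.61 × 10^-5 M
At equilibrium [HA] = 0.132 − 6.61 × 10^-5 = 1.32 × 10^-1 M
Ka = [H+][A-]/[HA] = (6.61 × 10^-5)² / 1.32 × 10^-1 = 3.3 × 10^-8

Ka = 3.3 × 10^-8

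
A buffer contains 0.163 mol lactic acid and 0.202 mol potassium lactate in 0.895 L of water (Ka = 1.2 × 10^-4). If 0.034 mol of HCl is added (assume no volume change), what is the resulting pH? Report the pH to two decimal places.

After neutralization: n(CH3CH(OH)COOH) = 0.197 mol, n(CH3CH(OH)COO-) = 0.168 mol.
pKa = −log(1.2 × 10^-4) = 3.921
pH = pKa + log(n_CH3CH(OH)COO-/n_CH3CH(OH)COOH) = 3.921 + log(0.168/0.197) = 3.921 + (-0.069)

pH = 3.85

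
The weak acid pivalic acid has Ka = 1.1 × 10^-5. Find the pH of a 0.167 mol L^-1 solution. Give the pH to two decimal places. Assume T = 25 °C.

(CH3)3CCOOH ⇌ (CH3)3CCOO- + H+
From the ICE table, Ka = [H+]²/(0.167 − [H+]) = 1.1 × 10^-5.
Assume [H+] ≪ 0.167: [H+] ≈ √(1.1 × 10^-5 × 0.167) = 1.36 × 10^-3 M
([H+]/C₀ = 0.81% < 5%, so the approximation holds.)
pH = −log[H+] = −log(1.36 × 10^-3) = 2.87

pH = 2.87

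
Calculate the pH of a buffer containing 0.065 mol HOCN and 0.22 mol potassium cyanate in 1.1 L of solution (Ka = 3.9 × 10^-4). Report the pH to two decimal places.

pH = 3.94

pKa = −log(3.9 × 10^-4) = 3.409
pH = pKa + log([A⁻]/[HA]) = 3.409 + log(0.22/0.065)
pH = 3.409 + (+0.530) = 3.94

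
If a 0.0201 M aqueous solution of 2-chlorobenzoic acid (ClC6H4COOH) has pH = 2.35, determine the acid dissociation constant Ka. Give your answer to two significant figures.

Ka = 1.3 × 10^-3

[H+] = 10^(-2.35) = 4.47 × 10^-3 M
At equilibrium [HA] = 0.0201 − 4.47 × 10^-3 = 1.56 × 10^-2 M
Ka = [H+][A-]/[HA] = (4.47 × 10^-3)² / 1.56 × 10^-2 = 1.3 × 10^-3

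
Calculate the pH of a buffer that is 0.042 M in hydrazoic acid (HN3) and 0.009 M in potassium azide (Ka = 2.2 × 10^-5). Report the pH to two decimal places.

pKa = −log(2.2 × 10^-5) = 4.658
Henderson–Hasselbalch: pH = pKa + log([N3-]/[HN3]) = 4.658 + log(0.009/0.042)
pH = 4.658 + (-0.669) = 3.99

pH = 3.99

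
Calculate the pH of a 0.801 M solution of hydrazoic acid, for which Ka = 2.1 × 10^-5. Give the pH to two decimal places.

pH = 2.39

HN3 ⇌ N3- + H+
From the ICE table, Ka = [H+]²/(0.801 − [H+]) = 2.1 × 10^-5.
Neglecting [H+] in the denominator: [H+] = √(2.1 × 10^-5 × 0.801) = 4.10 × 10^-3 M
([H+]/C₀ = 0.51% < 5%, so the approximation holds.)
pH = −log[H+] = −log(4.10 × 10^-3) = 2.39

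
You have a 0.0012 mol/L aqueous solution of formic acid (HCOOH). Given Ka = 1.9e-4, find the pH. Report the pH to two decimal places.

HCOOH ⇌ HCOO- + H+
Let x = [H+] at equilibrium. Ka = x²/(0.0012 − x).
x is not negligible relative to C₀; solve x² + 0.00019·x − 2.28e-07 = 0.
x = [−0.00019 + √(0.00019² + 9.12e-07)]/2 = 3.92 × 10^-4 M
pH = −log[H+] = −log(3.92 × 10^-4) = 3.41

pH = 3.41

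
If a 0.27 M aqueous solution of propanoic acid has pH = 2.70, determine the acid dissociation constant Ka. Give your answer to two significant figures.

Ka = 1.5 × 10^-5

[H+] = 10^(-2.70) = 2.00 × 10^-3 M
At equilibrium [HA] = 0.27 − 2.00 × 10^-3 = 2.68 × 10^-1 M
Ka = [H+][A-]/[HA] = (2.00 × 10^-3)² / 2.68 × 10^-1 = 1.5 × 10^-5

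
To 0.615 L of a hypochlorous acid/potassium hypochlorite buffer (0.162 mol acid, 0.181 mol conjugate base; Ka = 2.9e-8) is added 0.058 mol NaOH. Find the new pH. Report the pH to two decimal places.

After neutralization: n(HOCl) = 0.104 mol, n(OCl-) = 0.239 mol.
pKa = −log(2.9 × 10^-8) = 7.538
Henderson–Hasselbalch with mole ratio 0.239/0.104: pH = 7.538 + (+0.361)

pH = 7.90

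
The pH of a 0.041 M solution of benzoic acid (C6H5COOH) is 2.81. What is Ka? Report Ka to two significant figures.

[H+] = 10^(-2.81) = 1.55 × 10^-3 M
At equilibrium [HA] = 0.041 − 1.55 × 10^-3 = 3.94 × 10^-2 M
Ka = [H+][A-]/[HA] = (1.55 × 10^-3)² / 3.94 × 10^-2 = 6.1 × 10^-5

Ka = 6.1 × 10^-5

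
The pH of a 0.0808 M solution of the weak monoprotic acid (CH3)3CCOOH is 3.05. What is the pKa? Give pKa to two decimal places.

pKa = 5.00

[H+] = 10^(-3.05) = 8.91 × 10^-4 M
At equilibrium [HA] = 0.0808 − 8.91 × 10^-4 = 7.99 × 10^-2 M
Ka = [H+][A-]/[HA] = (8.91 × 10^-4)² / 7.99 × 10^-2 = 9.94 × 10^-6
pKa = -log(9.94 × 10^-6) = 5.00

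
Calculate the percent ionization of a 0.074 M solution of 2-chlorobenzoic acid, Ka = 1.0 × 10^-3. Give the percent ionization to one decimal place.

ClC6H4COOH ⇌ ClC6H4COO- + H+; let x = [H+] at equilibrium.
Ka = x²/(C₀ − x); solving the quadratic gives x = 8.12 × 10^-3 M.
Fraction ionized = 8.12 × 10^-3 / 0.074 = 0.1097 → 11.0%

11.0%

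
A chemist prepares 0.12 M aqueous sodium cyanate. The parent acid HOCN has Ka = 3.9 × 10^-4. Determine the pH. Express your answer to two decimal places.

pH = 8.24

OCN- is the conjugate base of the weak acid HOCN.
Kb = Kw/Ka = 1.0×10^-14 / 3.9 × 10^-4 = 2.56 × 10^-11
From the ICE table, Kb = x²/(0.12 − x) = 2.56 × 10^-11.
Neglecting x in the denominator: x = √(2.56 × 10^-11 × 0.12) = 1.75 × 10^-6 M
Check: 0.0015% ionized — well under 5%, approximation valid.
pOH = −log(1.75 × 10^-6) = 5.76; pH = 14.00 − 5.76 = 8.24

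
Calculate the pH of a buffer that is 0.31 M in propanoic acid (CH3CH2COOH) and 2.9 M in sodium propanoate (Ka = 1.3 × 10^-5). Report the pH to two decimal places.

pH = 5.86

pKa = −log(1.3 × 10^-5) = 4.886
Henderson–Hasselbalch: pH = pKa + log([CH3CH2COO-]/[CH3CH2COOH]) = 4.886 + log(2.9/0.31)
pH = 4.886 + (+0.971) = 5.86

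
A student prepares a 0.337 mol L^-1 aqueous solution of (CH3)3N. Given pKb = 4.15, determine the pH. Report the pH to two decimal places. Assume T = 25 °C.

pH = 11.69

(CH3)3N + H2O ⇌ (CH3)3NH+ + OH-
Kb = 10^(−4.15) = 7.08 × 10^-5
Kb = [OH-]²/(0.337 − [OH-]) = 7.08 × 10^-5
Since Kb ≪ C₀, [OH-] ≈ √(Kb·C₀) = 4.88 × 10^-3 M.
([OH-]/C₀ = 1.4% < 5%, so the approximation holds.)
pOH = 2.31, so pH = 14.00 − pOH = 11.69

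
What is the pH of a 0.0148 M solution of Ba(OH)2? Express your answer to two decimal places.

Ba(OH)2 is a strong base (each formula unit releases 2 OH-); [OH-] = 0.0296 M.
pOH = -log(0.0296) = 1.53
pH = 14.00 - 1.53 = 12.47

pH = 12.47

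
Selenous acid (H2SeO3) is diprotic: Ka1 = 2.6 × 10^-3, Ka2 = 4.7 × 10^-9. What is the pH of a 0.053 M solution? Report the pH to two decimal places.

Since Ka1 ≫ Ka2, the first ionization dominates [H+].
Ka1 = x²/(0.053 − x) = 2.6 × 10^-3
Solving the quadratic: x = (−Ka1 + √(Ka1² + 4·Ka1·C₀))/2 = 1.05 × 10^-2 M
pH = −log(1.05 × 10^-2) = 1.98

pH = 1.98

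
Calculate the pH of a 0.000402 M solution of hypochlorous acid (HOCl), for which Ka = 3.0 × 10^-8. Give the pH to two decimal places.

HOCl ⇌ OCl- + H+
Ka = [H+]²/(0.000402 − [H+]) = 3.0 × 10^-8
Assume [H+] ≪ 0.000402: [H+] ≈ √(3.0 × 10^-8 × 0.000402) = 3.47 × 10^-6 M
Check: 0.86% ionized — well under 5%, approximation valid.
pH = −log(3.47 × 10^-6) = 5.46

pH = 5.46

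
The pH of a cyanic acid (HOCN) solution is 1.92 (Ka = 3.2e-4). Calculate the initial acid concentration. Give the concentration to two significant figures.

C₀ = 4.6 × 10^-1 M

[H+] = 10^(-1.92) = 1.20 × 10^-2 M = x
Ka = x²/(C₀ − x) ⇒ C₀ = x + x²/Ka
C₀ = 1.20 × 10^-2 + (1.20 × 10^-2)²/(3.2 × 10^-4) = 4.62 × 10^-1 M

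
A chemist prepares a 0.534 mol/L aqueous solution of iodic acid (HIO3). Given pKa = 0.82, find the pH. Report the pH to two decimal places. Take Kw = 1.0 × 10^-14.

HIO3 ⇌ IO3- + H+
Ka = 10^(−0.82) = 1.51 × 10^-1
Ka = [H+]²/(0.534 − [H+]) = 1.51 × 10^-1
The 5% rule fails; solving [H+]² + Ka·[H+] − Ka·C₀ = 0 exactly:
[H+] = (−Ka + √(Ka² + 4·Ka·C₀))/2 = 2.18 × 10^-1 M
pH = −log(2.18 × 10^-1) = 0.66

pH = 0.66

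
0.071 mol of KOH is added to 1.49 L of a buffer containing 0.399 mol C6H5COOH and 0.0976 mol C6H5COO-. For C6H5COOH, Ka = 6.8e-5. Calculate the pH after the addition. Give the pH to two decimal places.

After neutralization: n(C6H5COOH) = 0.328 mol, n(C6H5COO-) = 0.169 mol.
pKa = −log(6.8 × 10^-5) = 4.167
Henderson–Hasselbalch with mole ratio 0.169/0.328: pH = 4.167 + (-0.288)

pH = 3.88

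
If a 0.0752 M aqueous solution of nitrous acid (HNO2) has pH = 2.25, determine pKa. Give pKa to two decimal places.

pKa = 3.34

[H+] = 10^(-2.25) = 5.62 × 10^-3 M
At equilibrium [HA] = 0.0752 − 5.62 × 10^-3 = 6.96 × 10^-2 M
Ka = [H+][A-]/[HA] = (5.62 × 10^-3)² / 6.96 × 10^-2 = 4.54 × 10^-4
pKa = -log(4.54 × 10^-4) = 3.34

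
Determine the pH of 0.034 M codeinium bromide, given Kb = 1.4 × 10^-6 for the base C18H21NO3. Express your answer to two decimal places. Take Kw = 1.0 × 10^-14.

pH = 4.81

C18H22NO3+ is the conjugate acid of the weak base C18H21NO3.
Ka = Kw/Kb = 1.0×10^-14 / 1.4 × 10^-6 = 7.14 × 10^-9
From the ICE table, Ka = x²/(0.034 − x) = 7.14 × 10^-9.
Since Ka ≪ C₀, x ≈ √(Ka·C₀) = 1.56 × 10^-5 M.
Check: 0.046% ionized — well under 5%, approximation valid.
pH = −log(1.56 × 10^-5) = 4.81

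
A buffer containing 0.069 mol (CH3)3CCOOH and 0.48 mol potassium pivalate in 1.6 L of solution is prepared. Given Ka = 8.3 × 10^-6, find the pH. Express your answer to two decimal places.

pKa = −log(8.3 × 10^-6) = 5.081
pH = pKa + log([A⁻]/[HA]) = 5.081 + log(0.48/0.069)
pH = 5.081 + (+0.842) = 5.92

pH = 5.92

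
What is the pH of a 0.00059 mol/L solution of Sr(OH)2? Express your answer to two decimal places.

pH = 11.07

Sr(OH)2 is a strong base (each formula unit releases 2 OH-); [OH-] = 0.00118 M.
pOH = -log(0.00118) = 2.93
pH = 14.00 - 2.93 = 11.07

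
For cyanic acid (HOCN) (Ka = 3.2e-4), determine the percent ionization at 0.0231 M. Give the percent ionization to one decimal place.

11.1%

HOCN ⇌ OCN- + H+; let x = [H+] at equilibrium.
Solve x² + 0.00032x − 7.39e-06 = 0 → x = 2.56 × 10^-3 M
Fraction ionized = 2.56 × 10^-3 / 0.0231 = 0.1108 → 11.1%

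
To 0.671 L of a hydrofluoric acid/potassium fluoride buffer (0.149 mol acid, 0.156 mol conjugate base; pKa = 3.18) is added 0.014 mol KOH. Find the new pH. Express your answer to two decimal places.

OH- converts HF to F-: HF → 0.135 mol, F- → 0.17 mol.
Henderson–Hasselbalch with mole ratio 0.17/0.135: pH = 3.18 + (+0.100)

pH = 3.28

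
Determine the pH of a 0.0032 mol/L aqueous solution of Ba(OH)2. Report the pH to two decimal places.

Ba(OH)2 is a strong base (each formula unit releases 2 OH-); [OH-] = 0.0064 M.
pOH = -log(0.0064) = 2.19
pH = 14.00 - 2.19 = 11.81

pH = 11.81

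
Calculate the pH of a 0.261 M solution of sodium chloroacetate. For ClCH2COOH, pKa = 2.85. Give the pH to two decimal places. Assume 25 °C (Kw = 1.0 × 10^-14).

pH = 8.13

ClCH2COO- is the conjugate base of the weak acid ClCH2COOH.
Ka = 10^(−2.85) = 1.41 × 10^-3
Kb = Kw/Ka = 1.0×10^-14 / 1.41 × 10^-3 = 7.09 × 10^-12
From the ICE table, Kb = x²/(0.261 − x) = 7.09 × 10^-12.
Neglecting x in the denominator: x = √(7.09 × 10^-12 × 0.261) = 1.36 × 10^-6 M
Check: 0.00052% ionized — well under 5%, approximation valid.
pOH = −log(1.36 × 10^-6) = 5.87; pH = 14.00 − 5.87 = 8.13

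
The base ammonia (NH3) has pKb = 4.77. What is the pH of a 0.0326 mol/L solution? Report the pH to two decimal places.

NH3 + H2O ⇌ NH4+ + OH-
Kb = 10^(−4.77) = 1.70 × 10^-5
Let x = [OH-] at equilibrium. Kb = x²/(0.0326 − x).
Neglecting x in the denominator: x = √(1.70 × 10^-5 × 0.0326) = 7.44 × 10^-4 M
pOH = 3.13, so pH = 14.00 − pOH = 10.87

pH = 10.87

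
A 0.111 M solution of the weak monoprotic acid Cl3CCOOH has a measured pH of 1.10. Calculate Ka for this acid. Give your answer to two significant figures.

[H+] = 10^(-1.10) = 7.94 × 10^-2 M
At equilibrium [HA] = 0.111 − 7.94 × 10^-2 = 3.16 × 10^-2 M
Ka = [H+][A-]/[HA] = (7.94 × 10^-2)² / 3.16 × 10^-2 = 2.0 × 10^-1

Ka = 2.0 × 10^-1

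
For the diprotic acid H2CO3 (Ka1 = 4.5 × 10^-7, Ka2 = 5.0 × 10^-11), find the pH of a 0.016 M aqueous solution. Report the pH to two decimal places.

Since Ka1 ≫ Ka2, the first ionization dominates [H+].
Ka1 = x²/(0.016 − x) = 4.5 × 10^-7
x ≈ √(4.5 × 10^-7 × 0.016) = 8.49 × 10^-5 M
pH = −log(8.49 × 10^-5) = 4.07

pH = 4.07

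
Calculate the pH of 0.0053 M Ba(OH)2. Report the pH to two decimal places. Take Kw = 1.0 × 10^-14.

pH = 12.03

Ba(OH)2 is a strong base (each formula unit releases 2 OH-); [OH-] = 0.0106 M.
pOH = -log(0.0106) = 1.97
pH = 14.00 - 1.97 = 12.03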